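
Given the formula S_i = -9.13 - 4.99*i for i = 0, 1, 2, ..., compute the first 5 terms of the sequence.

This is an arithmetic sequence.
i=0: S_0 = -9.13 + -4.99*0 = -9.13
i=1: S_1 = -9.13 + -4.99*1 = -14.12
i=2: S_2 = -9.13 + -4.99*2 = -19.11
i=3: S_3 = -9.13 + -4.99*3 = -24.1
i=4: S_4 = -9.13 + -4.99*4 = -29.09
The first 5 terms are: [-9.13, -14.12, -19.11, -24.1, -29.09]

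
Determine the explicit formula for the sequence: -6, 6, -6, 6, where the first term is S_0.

Check ratios: 6 / -6 = -1.0
Common ratio r = -1.
First term a = -6.
Formula: S_i = -6 * (-1)^i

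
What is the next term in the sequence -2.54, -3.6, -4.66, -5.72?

Differences: -3.6 - -2.54 = -1.06
This is an arithmetic sequence with common difference d = -1.06.
Next term = -5.72 + -1.06 = -6.78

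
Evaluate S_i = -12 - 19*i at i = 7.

S_7 = -12 + -19*7 = -12 + -133 = -145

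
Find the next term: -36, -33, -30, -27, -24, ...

Differences: -33 - -36 = 3
This is an arithmetic sequence with common difference d = 3.
Next term = -24 + 3 = -21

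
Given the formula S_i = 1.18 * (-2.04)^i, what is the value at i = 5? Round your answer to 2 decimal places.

S_5 = 1.18 * (-2.04)^5 ≈ 1.18 * -35.3306 ≈ -41.69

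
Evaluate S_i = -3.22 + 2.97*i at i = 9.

S_9 = -3.22 + 2.97*9 = -3.22 + 26.73 = 23.51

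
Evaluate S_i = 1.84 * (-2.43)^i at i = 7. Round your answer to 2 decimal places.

S_7 = 1.84 * (-2.43)^7 ≈ 1.84 * -500.3155 ≈ -920.58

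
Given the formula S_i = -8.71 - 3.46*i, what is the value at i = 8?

S_8 = -8.71 + -3.46*8 = -8.71 + -27.68 = -36.39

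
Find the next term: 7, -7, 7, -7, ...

Ratios: -7 / 7 = -1.0
This is a geometric sequence with common ratio r = -1.
Next term = -7 * -1 = 7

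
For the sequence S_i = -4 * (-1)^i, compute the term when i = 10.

S_10 = -4 * (-1)^10 = -4 * 1 = -4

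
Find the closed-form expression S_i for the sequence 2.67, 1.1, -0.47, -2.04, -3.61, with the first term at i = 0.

Check differences: 1.1 - 2.67 = -1.57
-0.47 - 1.1 = -1.57
Common difference d = -1.57.
First term a = 2.67.
Formula: S_i = 2.67 - 1.57*i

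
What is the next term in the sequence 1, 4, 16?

Ratios: 4 / 1 = 4.0
This is a geometric sequence with common ratio r = 4.
Next term = 16 * 4 = 64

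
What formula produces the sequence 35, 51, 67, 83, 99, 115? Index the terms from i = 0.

Check differences: 51 - 35 = 16
67 - 51 = 16
Common difference d = 16.
First term a = 35.
Formula: S_i = 35 + 16*i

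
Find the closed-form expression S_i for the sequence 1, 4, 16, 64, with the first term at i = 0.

Check ratios: 4 / 1 = 4.0
Common ratio r = 4.
First term a = 1.
Formula: S_i = 1 * 4^i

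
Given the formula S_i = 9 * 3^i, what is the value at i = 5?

S_5 = 9 * 3^5 = 9 * 243 = 2187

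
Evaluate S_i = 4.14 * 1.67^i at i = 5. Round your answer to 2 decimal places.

S_5 = 4.14 * 1.67^5 ≈ 4.14 * 12.9892 ≈ 53.78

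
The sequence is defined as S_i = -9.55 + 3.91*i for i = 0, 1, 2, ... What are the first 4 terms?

This is an arithmetic sequence.
i=0: S_0 = -9.55 + 3.91*0 = -9.55
i=1: S_1 = -9.55 + 3.91*1 = -5.64
i=2: S_2 = -9.55 + 3.91*2 = -1.73
i=3: S_3 = -9.55 + 3.91*3 = 2.18
The first 4 terms are: [-9.55, -5.64, -1.73, 2.18]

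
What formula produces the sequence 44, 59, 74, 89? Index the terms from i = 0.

Check differences: 59 - 44 = 15
74 - 59 = 15
Common difference d = 15.
First term a = 44.
Formula: S_i = 44 + 15*i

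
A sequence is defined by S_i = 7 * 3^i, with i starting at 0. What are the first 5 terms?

This is a geometric sequence.
i=0: S_0 = 7 * 3^0 = 7
i=1: S_1 = 7 * 3^1 = 21
i=2: S_2 = 7 * 3^2 = 63
i=3: S_3 = 7 * 3^3 = 189
i=4: S_4 = 7 * 3^4 = 567
The first 5 terms are: [7, 21, 63, 189, 567]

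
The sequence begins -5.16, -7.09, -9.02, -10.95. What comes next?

Differences: -7.09 - -5.16 = -1.93
This is an arithmetic sequence with common difference d = -1.93.
Next term = -10.95 + -1.93 = -12.88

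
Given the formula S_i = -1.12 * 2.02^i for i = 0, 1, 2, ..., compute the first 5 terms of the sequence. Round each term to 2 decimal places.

This is a geometric sequence.
i=0: S_0 = -1.12 * 2.02^0 = -1.12
i=1: S_1 = -1.12 * 2.02^1 ≈ -2.26
i=2: S_2 = -1.12 * 2.02^2 ≈ -4.57
i=3: S_3 = -1.12 * 2.02^3 ≈ -9.23
i=4: S_4 = -1.12 * 2.02^4 ≈ -18.65
The first 5 terms are: [-1.12, -2.26, -4.57, -9.23, -18.65]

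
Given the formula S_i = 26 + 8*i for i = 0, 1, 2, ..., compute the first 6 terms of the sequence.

This is an arithmetic sequence.
i=0: S_0 = 26 + 8*0 = 26
i=1: S_1 = 26 + 8*1 = 34
i=2: S_2 = 26 + 8*2 = 42
i=3: S_3 = 26 + 8*3 = 50
i=4: S_4 = 26 + 8*4 = 58
i=5: S_5 = 26 + 8*5 = 66
The first 6 terms are: [26, 34, 42, 50, 58, 66]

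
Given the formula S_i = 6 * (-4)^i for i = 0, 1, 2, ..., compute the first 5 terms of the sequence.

This is a geometric sequence.
i=0: S_0 = 6 * (-4)^0 = 6
i=1: S_1 = 6 * (-4)^1 = -24
i=2: S_2 = 6 * (-4)^2 = 96
i=3: S_3 = 6 * (-4)^3 = -384
i=4: S_4 = 6 * (-4)^4 = 1536
The first 5 terms are: [6, -24, 96, -384, 1536]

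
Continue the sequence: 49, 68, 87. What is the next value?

Differences: 68 - 49 = 19
This is an arithmetic sequence with common difference d = 19.
Next term = 87 + 19 = 106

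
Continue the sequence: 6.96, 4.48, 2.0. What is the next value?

Differences: 4.48 - 6.96 = -2.48
This is an arithmetic sequence with common difference d = -2.48.
Next term = 2.0 + -2.48 = -0.48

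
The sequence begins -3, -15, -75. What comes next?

Ratios: -15 / -3 = 5.0
This is a geometric sequence with common ratio r = 5.
Next term = -75 * 5 = -375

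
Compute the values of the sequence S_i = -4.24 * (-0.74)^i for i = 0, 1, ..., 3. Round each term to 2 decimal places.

This is a geometric sequence.
i=0: S_0 = -4.24 * (-0.74)^0 = -4.24
i=1: S_1 = -4.24 * (-0.74)^1 ≈ 3.14
i=2: S_2 = -4.24 * (-0.74)^2 ≈ -2.32
i=3: S_3 = -4.24 * (-0.74)^3 ≈ 1.72
The first 4 terms are: [-4.24, 3.14, -2.32, 1.72]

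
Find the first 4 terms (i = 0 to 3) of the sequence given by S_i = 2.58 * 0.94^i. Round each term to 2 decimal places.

This is a geometric sequence.
i=0: S_0 = 2.58 * 0.94^0 = 2.58
i=1: S_1 = 2.58 * 0.94^1 ≈ 2.43
i=2: S_2 = 2.58 * 0.94^2 ≈ 2.28
i=3: S_3 = 2.58 * 0.94^3 ≈ 2.14
The first 4 terms are: [2.58, 2.43, 2.28, 2.14]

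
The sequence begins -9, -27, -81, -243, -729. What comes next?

Ratios: -27 / -9 = 3.0
This is a geometric sequence with common ratio r = 3.
Next term = -729 * 3 = -2187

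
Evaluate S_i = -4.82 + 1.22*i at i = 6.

S_6 = -4.82 + 1.22*6 = -4.82 + 7.32 = 2.5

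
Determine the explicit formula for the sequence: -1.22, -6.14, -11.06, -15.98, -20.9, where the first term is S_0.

Check differences: -6.14 - -1.22 = -4.92
-11.06 - -6.14 = -4.92
Common difference d = -4.92.
First term a = -1.22.
Formula: S_i = -1.22 - 4.92*i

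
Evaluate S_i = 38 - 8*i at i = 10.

S_10 = 38 + -8*10 = 38 + -80 = -42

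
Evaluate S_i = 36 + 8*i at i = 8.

S_8 = 36 + 8*8 = 36 + 64 = 100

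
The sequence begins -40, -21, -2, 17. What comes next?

Differences: -21 - -40 = 19
This is an arithmetic sequence with common difference d = 19.
Next term = 17 + 19 = 36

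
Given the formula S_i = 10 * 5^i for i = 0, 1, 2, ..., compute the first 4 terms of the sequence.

This is a geometric sequence.
i=0: S_0 = 10 * 5^0 = 10
i=1: S_1 = 10 * 5^1 = 50
i=2: S_2 = 10 * 5^2 = 250
i=3: S_3 = 10 * 5^3 = 1250
The first 4 terms are: [10, 50, 250, 1250]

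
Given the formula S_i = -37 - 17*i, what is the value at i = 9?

S_9 = -37 + -17*9 = -37 + -153 = -190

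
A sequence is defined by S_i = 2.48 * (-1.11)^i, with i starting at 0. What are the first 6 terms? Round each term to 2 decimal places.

This is a geometric sequence.
i=0: S_0 = 2.48 * (-1.11)^0 = 2.48
i=1: S_1 = 2.48 * (-1.11)^1 ≈ -2.75
i=2: S_2 = 2.48 * (-1.11)^2 ≈ 3.06
i=3: S_3 = 2.48 * (-1.11)^3 ≈ -3.39
i=4: S_4 = 2.48 * (-1.11)^4 ≈ 3.76
i=5: S_5 = 2.48 * (-1.11)^5 ≈ -4.18
The first 6 terms are: [2.48, -2.75, 3.06, -3.39, 3.76, -4.18]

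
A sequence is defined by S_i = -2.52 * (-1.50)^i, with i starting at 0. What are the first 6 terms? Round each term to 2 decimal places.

This is a geometric sequence.
i=0: S_0 = -2.52 * (-1.5)^0 = -2.52
i=1: S_1 = -2.52 * (-1.5)^1 = 3.78
i=2: S_2 = -2.52 * (-1.5)^2 = -5.67
i=3: S_3 = -2.52 * (-1.5)^3 ≈ 8.51
i=4: S_4 = -2.52 * (-1.5)^4 ≈ -12.76
i=5: S_5 = -2.52 * (-1.5)^5 ≈ 19.14
The first 6 terms are: [-2.52, 3.78, -5.67, 8.51, -12.76, 19.14]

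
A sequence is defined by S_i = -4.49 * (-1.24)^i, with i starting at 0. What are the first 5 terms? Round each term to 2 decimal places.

This is a geometric sequence.
i=0: S_0 = -4.49 * (-1.24)^0 = -4.49
i=1: S_1 = -4.49 * (-1.24)^1 ≈ 5.57
i=2: S_2 = -4.49 * (-1.24)^2 ≈ -6.9
i=3: S_3 = -4.49 * (-1.24)^3 ≈ 8.56
i=4: S_4 = -4.49 * (-1.24)^4 ≈ -10.62
The first 5 terms are: [-4.49, 5.57, -6.9, 8.56, -10.62]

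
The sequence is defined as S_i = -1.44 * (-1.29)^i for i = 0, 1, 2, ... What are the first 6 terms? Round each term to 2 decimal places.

This is a geometric sequence.
i=0: S_0 = -1.44 * (-1.29)^0 = -1.44
i=1: S_1 = -1.44 * (-1.29)^1 ≈ 1.86
i=2: S_2 = -1.44 * (-1.29)^2 ≈ -2.4
i=3: S_3 = -1.44 * (-1.29)^3 ≈ 3.09
i=4: S_4 = -1.44 * (-1.29)^4 ≈ -3.99
i=5: S_5 = -1.44 * (-1.29)^5 ≈ 5.14
The first 6 terms are: [-1.44, 1.86, -2.4, 3.09, -3.99, 5.14]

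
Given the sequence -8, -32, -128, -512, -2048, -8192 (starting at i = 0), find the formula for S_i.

Check ratios: -32 / -8 = 4.0
Common ratio r = 4.
First term a = -8.
Formula: S_i = -8 * 4^i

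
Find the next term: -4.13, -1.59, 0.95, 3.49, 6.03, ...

Differences: -1.59 - -4.13 = 2.54
This is an arithmetic sequence with common difference d = 2.54.
Next term = 6.03 + 2.54 = 8.57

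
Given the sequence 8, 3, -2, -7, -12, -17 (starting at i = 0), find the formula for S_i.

Check differences: 3 - 8 = -5
-2 - 3 = -5
Common difference d = -5.
First term a = 8.
Formula: S_i = 8 - 5*i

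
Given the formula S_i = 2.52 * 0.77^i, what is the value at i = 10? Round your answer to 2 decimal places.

S_10 = 2.52 * 0.77^10 ≈ 2.52 * 0.0733 ≈ 0.18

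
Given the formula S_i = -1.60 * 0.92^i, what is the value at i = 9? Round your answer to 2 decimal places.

S_9 = -1.6 * 0.92^9 ≈ -1.6 * 0.4722 ≈ -0.76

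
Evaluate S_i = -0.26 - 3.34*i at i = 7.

S_7 = -0.26 + -3.34*7 = -0.26 + -23.38 = -23.64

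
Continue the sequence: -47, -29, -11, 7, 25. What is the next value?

Differences: -29 - -47 = 18
This is an arithmetic sequence with common difference d = 18.
Next term = 25 + 18 = 43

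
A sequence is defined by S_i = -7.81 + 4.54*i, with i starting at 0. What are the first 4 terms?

This is an arithmetic sequence.
i=0: S_0 = -7.81 + 4.54*0 = -7.81
i=1: S_1 = -7.81 + 4.54*1 = -3.27
i=2: S_2 = -7.81 + 4.54*2 = 1.27
i=3: S_3 = -7.81 + 4.54*3 = 5.81
The first 4 terms are: [-7.81, -3.27, 1.27, 5.81]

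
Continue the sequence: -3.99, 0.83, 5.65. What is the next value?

Differences: 0.83 - -3.99 = 4.82
This is an arithmetic sequence with common difference d = 4.82.
Next term = 5.65 + 4.82 = 10.47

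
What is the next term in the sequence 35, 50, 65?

Differences: 50 - 35 = 15
This is an arithmetic sequence with common difference d = 15.
Next term = 65 + 15 = 80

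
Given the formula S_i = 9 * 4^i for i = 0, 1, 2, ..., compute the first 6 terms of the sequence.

This is a geometric sequence.
i=0: S_0 = 9 * 4^0 = 9
i=1: S_1 = 9 * 4^1 = 36
i=2: S_2 = 9 * 4^2 = 144
i=3: S_3 = 9 * 4^3 = 576
i=4: S_4 = 9 * 4^4 = 2304
i=5: S_5 = 9 * 4^5 = 9216
The first 6 terms are: [9, 36, 144, 576, 2304, 9216]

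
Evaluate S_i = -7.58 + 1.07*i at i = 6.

S_6 = -7.58 + 1.07*6 = -7.58 + 6.42 = -1.16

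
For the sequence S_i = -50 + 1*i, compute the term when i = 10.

S_10 = -50 + 1*10 = -50 + 10 = -40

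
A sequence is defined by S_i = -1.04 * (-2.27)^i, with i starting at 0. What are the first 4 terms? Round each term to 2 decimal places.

This is a geometric sequence.
i=0: S_0 = -1.04 * (-2.27)^0 = -1.04
i=1: S_1 = -1.04 * (-2.27)^1 ≈ 2.36
i=2: S_2 = -1.04 * (-2.27)^2 ≈ -5.36
i=3: S_3 = -1.04 * (-2.27)^3 ≈ 12.16
The first 4 terms are: [-1.04, 2.36, -5.36, 12.16]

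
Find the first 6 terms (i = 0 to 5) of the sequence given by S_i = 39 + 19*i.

This is an arithmetic sequence.
i=0: S_0 = 39 + 19*0 = 39
i=1: S_1 = 39 + 19*1 = 58
i=2: S_2 = 39 + 19*2 = 77
i=3: S_3 = 39 + 19*3 = 96
i=4: S_4 = 39 + 19*4 = 115
i=5: S_5 = 39 + 19*5 = 134
The first 6 terms are: [39, 58, 77, 96, 115, 134]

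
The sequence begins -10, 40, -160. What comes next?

Ratios: 40 / -10 = -4.0
This is a geometric sequence with common ratio r = -4.
Next term = -160 * -4 = 640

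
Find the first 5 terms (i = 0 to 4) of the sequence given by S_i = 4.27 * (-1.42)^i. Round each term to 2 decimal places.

This is a geometric sequence.
i=0: S_0 = 4.27 * (-1.42)^0 = 4.27
i=1: S_1 = 4.27 * (-1.42)^1 ≈ -6.06
i=2: S_2 = 4.27 * (-1.42)^2 ≈ 8.61
i=3: S_3 = 4.27 * (-1.42)^3 ≈ -12.23
i=4: S_4 = 4.27 * (-1.42)^4 ≈ 17.36
The first 5 terms are: [4.27, -6.06, 8.61, -12.23, 17.36]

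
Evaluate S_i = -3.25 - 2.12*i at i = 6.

S_6 = -3.25 + -2.12*6 = -3.25 + -12.72 = -15.97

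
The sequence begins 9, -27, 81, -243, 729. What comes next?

Ratios: -27 / 9 = -3.0
This is a geometric sequence with common ratio r = -3.
Next term = 729 * -3 = -2187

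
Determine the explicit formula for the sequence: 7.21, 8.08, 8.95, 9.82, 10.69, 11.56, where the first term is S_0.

Check differences: 8.08 - 7.21 = 0.87
8.95 - 8.08 = 0.87
Common difference d = 0.87.
First term a = 7.21.
Formula: S_i = 7.21 + 0.87*i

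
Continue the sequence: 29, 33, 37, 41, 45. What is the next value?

Differences: 33 - 29 = 4
This is an arithmetic sequence with common difference d = 4.
Next term = 45 + 4 = 49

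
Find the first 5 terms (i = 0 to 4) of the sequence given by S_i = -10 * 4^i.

This is a geometric sequence.
i=0: S_0 = -10 * 4^0 = -10
i=1: S_1 = -10 * 4^1 = -40
i=2: S_2 = -10 * 4^2 = -160
i=3: S_3 = -10 * 4^3 = -640
i=4: S_4 = -10 * 4^4 = -2560
The first 5 terms are: [-10, -40, -160, -640, -2560]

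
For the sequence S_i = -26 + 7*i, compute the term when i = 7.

S_7 = -26 + 7*7 = -26 + 49 = 23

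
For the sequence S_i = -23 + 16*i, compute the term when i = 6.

S_6 = -23 + 16*6 = -23 + 96 = 73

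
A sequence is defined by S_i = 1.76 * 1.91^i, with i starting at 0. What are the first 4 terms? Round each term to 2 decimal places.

This is a geometric sequence.
i=0: S_0 = 1.76 * 1.91^0 = 1.76
i=1: S_1 = 1.76 * 1.91^1 ≈ 3.36
i=2: S_2 = 1.76 * 1.91^2 ≈ 6.42
i=3: S_3 = 1.76 * 1.91^3 ≈ 12.26
The first 4 terms are: [1.76, 3.36, 6.42, 12.26]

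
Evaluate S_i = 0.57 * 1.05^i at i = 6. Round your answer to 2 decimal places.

S_6 = 0.57 * 1.05^6 ≈ 0.57 * 1.3401 ≈ 0.76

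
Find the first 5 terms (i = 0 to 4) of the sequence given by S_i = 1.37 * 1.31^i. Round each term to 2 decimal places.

This is a geometric sequence.
i=0: S_0 = 1.37 * 1.31^0 = 1.37
i=1: S_1 = 1.37 * 1.31^1 ≈ 1.79
i=2: S_2 = 1.37 * 1.31^2 ≈ 2.35
i=3: S_3 = 1.37 * 1.31^3 ≈ 3.08
i=4: S_4 = 1.37 * 1.31^4 ≈ 4.03
The first 5 terms are: [1.37, 1.79, 2.35, 3.08, 4.03]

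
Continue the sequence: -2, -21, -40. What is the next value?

Differences: -21 - -2 = -19
This is an arithmetic sequence with common difference d = -19.
Next term = -40 + -19 = -59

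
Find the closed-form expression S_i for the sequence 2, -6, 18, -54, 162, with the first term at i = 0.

Check ratios: -6 / 2 = -3.0
Common ratio r = -3.
First term a = 2.
Formula: S_i = 2 * (-3)^i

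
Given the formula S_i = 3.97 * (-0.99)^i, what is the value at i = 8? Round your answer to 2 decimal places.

S_8 = 3.97 * (-0.99)^8 ≈ 3.97 * 0.9227 ≈ 3.66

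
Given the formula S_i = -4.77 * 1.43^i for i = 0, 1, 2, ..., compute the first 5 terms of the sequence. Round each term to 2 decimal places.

This is a geometric sequence.
i=0: S_0 = -4.77 * 1.43^0 = -4.77
i=1: S_1 = -4.77 * 1.43^1 ≈ -6.82
i=2: S_2 = -4.77 * 1.43^2 ≈ -9.75
i=3: S_3 = -4.77 * 1.43^3 ≈ -13.95
i=4: S_4 = -4.77 * 1.43^4 ≈ -19.95
The first 5 terms are: [-4.77, -6.82, -9.75, -13.95, -19.95]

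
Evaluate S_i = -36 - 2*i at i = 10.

S_10 = -36 + -2*10 = -36 + -20 = -56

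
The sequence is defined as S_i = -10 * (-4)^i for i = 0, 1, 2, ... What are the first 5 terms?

This is a geometric sequence.
i=0: S_0 = -10 * (-4)^0 = -10
i=1: S_1 = -10 * (-4)^1 = 40
i=2: S_2 = -10 * (-4)^2 = -160
i=3: S_3 = -10 * (-4)^3 = 640
i=4: S_4 = -10 * (-4)^4 = -2560
The first 5 terms are: [-10, 40, -160, 640, -2560]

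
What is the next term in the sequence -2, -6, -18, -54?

Ratios: -6 / -2 = 3.0
This is a geometric sequence with common ratio r = 3.
Next term = -54 * 3 = -162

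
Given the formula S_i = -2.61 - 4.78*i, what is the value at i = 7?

S_7 = -2.61 + -4.78*7 = -2.61 + -33.46 = -36.07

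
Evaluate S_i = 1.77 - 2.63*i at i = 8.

S_8 = 1.77 + -2.63*8 = 1.77 + -21.04 = -19.27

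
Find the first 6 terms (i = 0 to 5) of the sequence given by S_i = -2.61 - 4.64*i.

This is an arithmetic sequence.
i=0: S_0 = -2.61 + -4.64*0 = -2.61
i=1: S_1 = -2.61 + -4.64*1 = -7.25
i=2: S_2 = -2.61 + -4.64*2 = -11.89
i=3: S_3 = -2.61 + -4.64*3 = -16.53
i=4: S_4 = -2.61 + -4.64*4 = -21.17
i=5: S_5 = -2.61 + -4.64*5 = -25.81
The first 6 terms are: [-2.61, -7.25, -11.89, -16.53, -21.17, -25.81]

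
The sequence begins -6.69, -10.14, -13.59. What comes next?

Differences: -10.14 - -6.69 = -3.45
This is an arithmetic sequence with common difference d = -3.45.
Next term = -13.59 + -3.45 = -17.04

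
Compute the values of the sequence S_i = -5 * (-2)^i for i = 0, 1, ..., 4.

This is a geometric sequence.
i=0: S_0 = -5 * (-2)^0 = -5
i=1: S_1 = -5 * (-2)^1 = 10
i=2: S_2 = -5 * (-2)^2 = -20
i=3: S_3 = -5 * (-2)^3 = 40
i=4: S_4 = -5 * (-2)^4 = -80
The first 5 terms are: [-5, 10, -20, 40, -80]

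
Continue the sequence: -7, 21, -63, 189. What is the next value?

Ratios: 21 / -7 = -3.0
This is a geometric sequence with common ratio r = -3.
Next term = 189 * -3 = -567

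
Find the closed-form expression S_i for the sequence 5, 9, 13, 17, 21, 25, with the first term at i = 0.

Check differences: 9 - 5 = 4
13 - 9 = 4
Common difference d = 4.
First term a = 5.
Formula: S_i = 5 + 4*i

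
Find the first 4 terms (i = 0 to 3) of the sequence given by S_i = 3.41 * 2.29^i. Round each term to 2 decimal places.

This is a geometric sequence.
i=0: S_0 = 3.41 * 2.29^0 = 3.41
i=1: S_1 = 3.41 * 2.29^1 ≈ 7.81
i=2: S_2 = 3.41 * 2.29^2 ≈ 17.88
i=3: S_3 = 3.41 * 2.29^3 ≈ 40.95
The first 4 terms are: [3.41, 7.81, 17.88, 40.95]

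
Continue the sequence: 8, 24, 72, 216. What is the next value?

Ratios: 24 / 8 = 3.0
This is a geometric sequence with common ratio r = 3.
Next term = 216 * 3 = 648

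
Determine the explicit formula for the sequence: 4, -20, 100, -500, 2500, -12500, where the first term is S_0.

Check ratios: -20 / 4 = -5.0
Common ratio r = -5.
First term a = 4.
Formula: S_i = 4 * (-5)^i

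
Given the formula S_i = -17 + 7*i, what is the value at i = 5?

S_5 = -17 + 7*5 = -17 + 35 = 18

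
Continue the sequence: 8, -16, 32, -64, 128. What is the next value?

Ratios: -16 / 8 = -2.0
This is a geometric sequence with common ratio r = -2.
Next term = 128 * -2 = -256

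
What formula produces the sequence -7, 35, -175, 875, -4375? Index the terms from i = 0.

Check ratios: 35 / -7 = -5.0
Common ratio r = -5.
First term a = -7.
Formula: S_i = -7 * (-5)^i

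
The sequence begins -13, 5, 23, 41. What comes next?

Differences: 5 - -13 = 18
This is an arithmetic sequence with common difference d = 18.
Next term = 41 + 18 = 59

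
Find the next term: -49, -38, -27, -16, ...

Differences: -38 - -49 = 11
This is an arithmetic sequence with common difference d = 11.
Next term = -16 + 11 = -5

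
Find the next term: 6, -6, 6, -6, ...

Ratios: -6 / 6 = -1.0
This is a geometric sequence with common ratio r = -1.
Next term = -6 * -1 = 6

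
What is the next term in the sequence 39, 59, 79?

Differences: 59 - 39 = 20
This is an arithmetic sequence with common difference d = 20.
Next term = 79 + 20 = 99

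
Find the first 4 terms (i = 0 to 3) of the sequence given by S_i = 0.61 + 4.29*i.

This is an arithmetic sequence.
i=0: S_0 = 0.61 + 4.29*0 = 0.61
i=1: S_1 = 0.61 + 4.29*1 = 4.9
i=2: S_2 = 0.61 + 4.29*2 = 9.19
i=3: S_3 = 0.61 + 4.29*3 = 13.48
The first 4 terms are: [0.61, 4.9, 9.19, 13.48]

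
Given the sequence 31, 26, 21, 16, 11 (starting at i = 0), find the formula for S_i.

Check differences: 26 - 31 = -5
21 - 26 = -5
Common difference d = -5.
First term a = 31.
Formula: S_i = 31 - 5*i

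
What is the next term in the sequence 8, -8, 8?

Ratios: -8 / 8 = -1.0
This is a geometric sequence with common ratio r = -1.
Next term = 8 * -1 = -8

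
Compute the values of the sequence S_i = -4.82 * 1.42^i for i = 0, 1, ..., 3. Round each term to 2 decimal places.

This is a geometric sequence.
i=0: S_0 = -4.82 * 1.42^0 = -4.82
i=1: S_1 = -4.82 * 1.42^1 ≈ -6.84
i=2: S_2 = -4.82 * 1.42^2 ≈ -9.72
i=3: S_3 = -4.82 * 1.42^3 ≈ -13.8
The first 4 terms are: [-4.82, -6.84, -9.72, -13.8]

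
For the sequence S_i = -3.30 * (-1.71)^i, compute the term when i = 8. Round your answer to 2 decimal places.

S_8 = -3.3 * (-1.71)^8 ≈ -3.3 * 73.1087 ≈ -241.26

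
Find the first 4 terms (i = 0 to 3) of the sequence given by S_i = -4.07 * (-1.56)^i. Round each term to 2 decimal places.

This is a geometric sequence.
i=0: S_0 = -4.07 * (-1.56)^0 = -4.07
i=1: S_1 = -4.07 * (-1.56)^1 ≈ 6.35
i=2: S_2 = -4.07 * (-1.56)^2 ≈ -9.9
i=3: S_3 = -4.07 * (-1.56)^3 ≈ 15.45
The first 4 terms are: [-4.07, 6.35, -9.9, 15.45]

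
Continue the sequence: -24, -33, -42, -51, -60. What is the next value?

Differences: -33 - -24 = -9
This is an arithmetic sequence with common difference d = -9.
Next term = -60 + -9 = -69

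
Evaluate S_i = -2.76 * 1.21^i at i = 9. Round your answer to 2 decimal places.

S_9 = -2.76 * 1.21^9 ≈ -2.76 * 5.5599 ≈ -15.35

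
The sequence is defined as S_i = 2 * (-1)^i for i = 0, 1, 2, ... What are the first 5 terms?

This is a geometric sequence.
i=0: S_0 = 2 * (-1)^0 = 2
i=1: S_1 = 2 * (-1)^1 = -2
i=2: S_2 = 2 * (-1)^2 = 2
i=3: S_3 = 2 * (-1)^3 = -2
i=4: S_4 = 2 * (-1)^4 = 2
The first 5 terms are: [2, -2, 2, -2, 2]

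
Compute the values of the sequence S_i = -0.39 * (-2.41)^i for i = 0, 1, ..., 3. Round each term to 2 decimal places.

This is a geometric sequence.
i=0: S_0 = -0.39 * (-2.41)^0 = -0.39
i=1: S_1 = -0.39 * (-2.41)^1 ≈ 0.94
i=2: S_2 = -0.39 * (-2.41)^2 ≈ -2.27
i=3: S_3 = -0.39 * (-2.41)^3 ≈ 5.46
The first 4 terms are: [-0.39, 0.94, -2.27, 5.46]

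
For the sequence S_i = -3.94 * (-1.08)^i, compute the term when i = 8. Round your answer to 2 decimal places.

S_8 = -3.94 * (-1.08)^8 ≈ -3.94 * 1.8509 ≈ -7.29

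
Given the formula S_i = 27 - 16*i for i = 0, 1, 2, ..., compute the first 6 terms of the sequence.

This is an arithmetic sequence.
i=0: S_0 = 27 + -16*0 = 27
i=1: S_1 = 27 + -16*1 = 11
i=2: S_2 = 27 + -16*2 = -5
i=3: S_3 = 27 + -16*3 = -21
i=4: S_4 = 27 + -16*4 = -37
i=5: S_5 = 27 + -16*5 = -53
The first 6 terms are: [27, 11, -5, -21, -37, -53]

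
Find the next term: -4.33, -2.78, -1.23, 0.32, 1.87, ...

Differences: -2.78 - -4.33 = 1.55
This is an arithmetic sequence with common difference d = 1.55.
Next term = 1.87 + 1.55 = 3.42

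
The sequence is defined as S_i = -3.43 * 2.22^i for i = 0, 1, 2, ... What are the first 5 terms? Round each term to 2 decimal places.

This is a geometric sequence.
i=0: S_0 = -3.43 * 2.22^0 = -3.43
i=1: S_1 = -3.43 * 2.22^1 ≈ -7.61
i=2: S_2 = -3.43 * 2.22^2 ≈ -16.9
i=3: S_3 = -3.43 * 2.22^3 ≈ -37.53
i=4: S_4 = -3.43 * 2.22^4 ≈ -83.31
The first 5 terms are: [-3.43, -7.61, -16.9, -37.53, -83.31]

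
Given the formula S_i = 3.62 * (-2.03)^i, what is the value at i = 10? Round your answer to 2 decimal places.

S_10 = 3.62 * (-2.03)^10 ≈ 3.62 * 1188.3938 ≈ 4301.99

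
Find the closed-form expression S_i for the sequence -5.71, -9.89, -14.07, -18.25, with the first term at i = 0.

Check differences: -9.89 - -5.71 = -4.18
-14.07 - -9.89 = -4.18
Common difference d = -4.18.
First term a = -5.71.
Formula: S_i = -5.71 - 4.18*i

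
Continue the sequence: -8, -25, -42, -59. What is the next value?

Differences: -25 - -8 = -17
This is an arithmetic sequence with common difference d = -17.
Next term = -59 + -17 = -76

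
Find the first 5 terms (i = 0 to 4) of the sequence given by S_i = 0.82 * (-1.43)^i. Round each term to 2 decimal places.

This is a geometric sequence.
i=0: S_0 = 0.82 * (-1.43)^0 = 0.82
i=1: S_1 = 0.82 * (-1.43)^1 ≈ -1.17
i=2: S_2 = 0.82 * (-1.43)^2 ≈ 1.68
i=3: S_3 = 0.82 * (-1.43)^3 ≈ -2.4
i=4: S_4 = 0.82 * (-1.43)^4 ≈ 3.43
The first 5 terms are: [0.82, -1.17, 1.68, -2.4, 3.43]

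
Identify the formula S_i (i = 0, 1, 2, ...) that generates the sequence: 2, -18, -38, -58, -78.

Check differences: -18 - 2 = -20
-38 - -18 = -20
Common difference d = -20.
First term a = 2.
Formula: S_i = 2 - 20*i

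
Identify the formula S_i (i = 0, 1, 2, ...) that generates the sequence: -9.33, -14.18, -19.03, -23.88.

Check differences: -14.18 - -9.33 = -4.85
-19.03 - -14.18 = -4.85
Common difference d = -4.85.
First term a = -9.33.
Formula: S_i = -9.33 - 4.85*i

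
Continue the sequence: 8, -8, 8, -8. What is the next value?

Ratios: -8 / 8 = -1.0
This is a geometric sequence with common ratio r = -1.
Next term = -8 * -1 = 8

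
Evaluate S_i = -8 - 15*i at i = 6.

S_6 = -8 + -15*6 = -8 + -90 = -98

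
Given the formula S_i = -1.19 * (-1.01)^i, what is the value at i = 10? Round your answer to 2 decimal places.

S_10 = -1.19 * (-1.01)^10 ≈ -1.19 * 1.1046 ≈ -1.31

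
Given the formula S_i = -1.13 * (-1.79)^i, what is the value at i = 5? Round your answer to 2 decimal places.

S_5 = -1.13 * (-1.79)^5 ≈ -1.13 * -18.3766 ≈ 20.77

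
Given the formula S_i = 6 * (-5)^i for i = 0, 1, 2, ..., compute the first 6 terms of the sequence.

This is a geometric sequence.
i=0: S_0 = 6 * (-5)^0 = 6
i=1: S_1 = 6 * (-5)^1 = -30
i=2: S_2 = 6 * (-5)^2 = 150
i=3: S_3 = 6 * (-5)^3 = -750
i=4: S_4 = 6 * (-5)^4 = 3750
i=5: S_5 = 6 * (-5)^5 = -18750
The first 6 terms are: [6, -30, 150, -750, 3750, -18750]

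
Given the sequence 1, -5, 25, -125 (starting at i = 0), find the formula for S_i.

Check ratios: -5 / 1 = -5.0
Common ratio r = -5.
First term a = 1.
Formula: S_i = 1 * (-5)^i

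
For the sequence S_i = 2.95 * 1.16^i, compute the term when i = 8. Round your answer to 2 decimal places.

S_8 = 2.95 * 1.16^8 ≈ 2.95 * 3.2784 ≈ 9.67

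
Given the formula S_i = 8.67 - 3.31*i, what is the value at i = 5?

S_5 = 8.67 + -3.31*5 = 8.67 + -16.55 = -7.88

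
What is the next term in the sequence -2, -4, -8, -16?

Ratios: -4 / -2 = 2.0
This is a geometric sequence with common ratio r = 2.
Next term = -16 * 2 = -32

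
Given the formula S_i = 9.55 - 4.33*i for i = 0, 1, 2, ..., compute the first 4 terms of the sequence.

This is an arithmetic sequence.
i=0: S_0 = 9.55 + -4.33*0 = 9.55
i=1: S_1 = 9.55 + -4.33*1 = 5.22
i=2: S_2 = 9.55 + -4.33*2 = 0.89
i=3: S_3 = 9.55 + -4.33*3 = -3.44
The first 4 terms are: [9.55, 5.22, 0.89, -3.44]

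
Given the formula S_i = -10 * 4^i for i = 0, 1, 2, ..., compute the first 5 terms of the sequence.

This is a geometric sequence.
i=0: S_0 = -10 * 4^0 = -10
i=1: S_1 = -10 * 4^1 = -40
i=2: S_2 = -10 * 4^2 = -160
i=3: S_3 = -10 * 4^3 = -640
i=4: S_4 = -10 * 4^4 = -2560
The first 5 terms are: [-10, -40, -160, -640, -2560]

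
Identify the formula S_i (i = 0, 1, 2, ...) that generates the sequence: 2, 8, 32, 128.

Check ratios: 8 / 2 = 4.0
Common ratio r = 4.
First term a = 2.
Formula: S_i = 2 * 4^i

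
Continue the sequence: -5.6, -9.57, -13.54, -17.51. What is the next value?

Differences: -9.57 - -5.6 = -3.97
This is an arithmetic sequence with common difference d = -3.97.
Next term = -17.51 + -3.97 = -21.48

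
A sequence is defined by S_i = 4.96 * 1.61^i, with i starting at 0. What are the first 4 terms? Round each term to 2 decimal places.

This is a geometric sequence.
i=0: S_0 = 4.96 * 1.61^0 = 4.96
i=1: S_1 = 4.96 * 1.61^1 ≈ 7.99
i=2: S_2 = 4.96 * 1.61^2 ≈ 12.86
i=3: S_3 = 4.96 * 1.61^3 ≈ 20.7
The first 4 terms are: [4.96, 7.99, 12.86, 20.7]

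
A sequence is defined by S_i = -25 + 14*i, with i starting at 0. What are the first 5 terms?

This is an arithmetic sequence.
i=0: S_0 = -25 + 14*0 = -25
i=1: S_1 = -25 + 14*1 = -11
i=2: S_2 = -25 + 14*2 = 3
i=3: S_3 = -25 + 14*3 = 17
i=4: S_4 = -25 + 14*4 = 31
The first 5 terms are: [-25, -11, 3, 17, 31]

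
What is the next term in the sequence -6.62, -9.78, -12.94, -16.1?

Differences: -9.78 - -6.62 = -3.16
This is an arithmetic sequence with common difference d = -3.16.
Next term = -16.1 + -3.16 = -19.26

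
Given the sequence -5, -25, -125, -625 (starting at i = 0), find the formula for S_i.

Check ratios: -25 / -5 = 5.0
Common ratio r = 5.
First term a = -5.
Formula: S_i = -5 * 5^i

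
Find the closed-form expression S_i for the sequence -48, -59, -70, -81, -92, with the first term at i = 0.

Check differences: -59 - -48 = -11
-70 - -59 = -11
Common difference d = -11.
First term a = -48.
Formula: S_i = -48 - 11*i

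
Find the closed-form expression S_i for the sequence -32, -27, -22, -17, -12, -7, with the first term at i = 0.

Check differences: -27 - -32 = 5
-22 - -27 = 5
Common difference d = 5.
First term a = -32.
Formula: S_i = -32 + 5*i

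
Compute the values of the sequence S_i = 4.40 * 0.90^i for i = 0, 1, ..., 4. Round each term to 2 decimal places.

This is a geometric sequence.
i=0: S_0 = 4.4 * 0.9^0 = 4.4
i=1: S_1 = 4.4 * 0.9^1 = 3.96
i=2: S_2 = 4.4 * 0.9^2 ≈ 3.56
i=3: S_3 = 4.4 * 0.9^3 ≈ 3.21
i=4: S_4 = 4.4 * 0.9^4 ≈ 2.89
The first 5 terms are: [4.4, 3.96, 3.56, 3.21, 2.89]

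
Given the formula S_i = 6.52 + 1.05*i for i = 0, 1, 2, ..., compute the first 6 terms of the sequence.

This is an arithmetic sequence.
i=0: S_0 = 6.52 + 1.05*0 = 6.52
i=1: S_1 = 6.52 + 1.05*1 = 7.57
i=2: S_2 = 6.52 + 1.05*2 = 8.62
i=3: S_3 = 6.52 + 1.05*3 = 9.67
i=4: S_4 = 6.52 + 1.05*4 = 10.72
i=5: S_5 = 6.52 + 1.05*5 = 11.77
The first 6 terms are: [6.52, 7.57, 8.62, 9.67, 10.72, 11.77]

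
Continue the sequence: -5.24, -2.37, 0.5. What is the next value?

Differences: -2.37 - -5.24 = 2.87
This is an arithmetic sequence with common difference d = 2.87.
Next term = 0.5 + 2.87 = 3.37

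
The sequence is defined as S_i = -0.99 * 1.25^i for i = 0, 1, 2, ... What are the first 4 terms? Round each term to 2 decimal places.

This is a geometric sequence.
i=0: S_0 = -0.99 * 1.25^0 = -0.99
i=1: S_1 = -0.99 * 1.25^1 ≈ -1.24
i=2: S_2 = -0.99 * 1.25^2 ≈ -1.55
i=3: S_3 = -0.99 * 1.25^3 ≈ -1.93
The first 4 terms are: [-0.99, -1.24, -1.55, -1.93]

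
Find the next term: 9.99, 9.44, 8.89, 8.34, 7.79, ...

Differences: 9.44 - 9.99 = -0.55
This is an arithmetic sequence with common difference d = -0.55.
Next term = 7.79 + -0.55 = 7.24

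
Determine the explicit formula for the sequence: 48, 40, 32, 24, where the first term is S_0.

Check differences: 40 - 48 = -8
32 - 40 = -8
Common difference d = -8.
First term a = 48.
Formula: S_i = 48 - 8*i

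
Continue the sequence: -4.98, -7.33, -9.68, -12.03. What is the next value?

Differences: -7.33 - -4.98 = -2.35
This is an arithmetic sequence with common difference d = -2.35.
Next term = -12.03 + -2.35 = -14.38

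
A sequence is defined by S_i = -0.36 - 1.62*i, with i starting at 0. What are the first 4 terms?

This is an arithmetic sequence.
i=0: S_0 = -0.36 + -1.62*0 = -0.36
i=1: S_1 = -0.36 + -1.62*1 = -1.98
i=2: S_2 = -0.36 + -1.62*2 = -3.6
i=3: S_3 = -0.36 + -1.62*3 = -5.22
The first 4 terms are: [-0.36, -1.98, -3.6, -5.22]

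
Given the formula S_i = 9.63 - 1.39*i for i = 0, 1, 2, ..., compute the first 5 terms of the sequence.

This is an arithmetic sequence.
i=0: S_0 = 9.63 + -1.39*0 = 9.63
i=1: S_1 = 9.63 + -1.39*1 = 8.24
i=2: S_2 = 9.63 + -1.39*2 = 6.85
i=3: S_3 = 9.63 + -1.39*3 = 5.46
i=4: S_4 = 9.63 + -1.39*4 = 4.07
The first 5 terms are: [9.63, 8.24, 6.85, 5.46, 4.07]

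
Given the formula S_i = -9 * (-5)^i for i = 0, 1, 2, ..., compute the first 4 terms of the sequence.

This is a geometric sequence.
i=0: S_0 = -9 * (-5)^0 = -9
i=1: S_1 = -9 * (-5)^1 = 45
i=2: S_2 = -9 * (-5)^2 = -225
i=3: S_3 = -9 * (-5)^3 = 1125
The first 4 terms are: [-9, 45, -225, 1125]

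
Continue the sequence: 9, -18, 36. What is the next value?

Ratios: -18 / 9 = -2.0
This is a geometric sequence with common ratio r = -2.
Next term = 36 * -2 = -72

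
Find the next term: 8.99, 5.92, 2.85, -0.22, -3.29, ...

Differences: 5.92 - 8.99 = -3.07
This is an arithmetic sequence with common difference d = -3.07.
Next term = -3.29 + -3.07 = -6.36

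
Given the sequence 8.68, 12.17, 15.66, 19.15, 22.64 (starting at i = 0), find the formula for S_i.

Check differences: 12.17 - 8.68 = 3.49
15.66 - 12.17 = 3.49
Common difference d = 3.49.
First term a = 8.68.
Formula: S_i = 8.68 + 3.49*i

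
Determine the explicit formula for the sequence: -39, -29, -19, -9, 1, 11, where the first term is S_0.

Check differences: -29 - -39 = 10
-19 - -29 = 10
Common difference d = 10.
First term a = -39.
Formula: S_i = -39 + 10*i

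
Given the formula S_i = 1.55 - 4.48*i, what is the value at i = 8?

S_8 = 1.55 + -4.48*8 = 1.55 + -35.84 = -34.29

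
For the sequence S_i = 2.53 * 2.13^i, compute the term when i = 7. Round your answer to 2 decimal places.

S_7 = 2.53 * 2.13^7 ≈ 2.53 * 198.9103 ≈ 503.24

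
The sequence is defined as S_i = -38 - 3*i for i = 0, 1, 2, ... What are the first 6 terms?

This is an arithmetic sequence.
i=0: S_0 = -38 + -3*0 = -38
i=1: S_1 = -38 + -3*1 = -41
i=2: S_2 = -38 + -3*2 = -44
i=3: S_3 = -38 + -3*3 = -47
i=4: S_4 = -38 + -3*4 = -50
i=5: S_5 = -38 + -3*5 = -53
The first 6 terms are: [-38, -41, -44, -47, -50, -53]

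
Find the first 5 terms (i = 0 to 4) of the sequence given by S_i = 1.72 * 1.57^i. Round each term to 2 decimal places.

This is a geometric sequence.
i=0: S_0 = 1.72 * 1.57^0 = 1.72
i=1: S_1 = 1.72 * 1.57^1 ≈ 2.7
i=2: S_2 = 1.72 * 1.57^2 ≈ 4.24
i=3: S_3 = 1.72 * 1.57^3 ≈ 6.66
i=4: S_4 = 1.72 * 1.57^4 ≈ 10.45
The first 5 terms are: [1.72, 2.7, 4.24, 6.66, 10.45]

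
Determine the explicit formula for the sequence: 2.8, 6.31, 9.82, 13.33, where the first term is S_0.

Check differences: 6.31 - 2.8 = 3.51
9.82 - 6.31 = 3.51
Common difference d = 3.51.
First term a = 2.8.
Formula: S_i = 2.80 + 3.51*i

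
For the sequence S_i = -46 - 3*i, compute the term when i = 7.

S_7 = -46 + -3*7 = -46 + -21 = -67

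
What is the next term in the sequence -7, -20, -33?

Differences: -20 - -7 = -13
This is an arithmetic sequence with common difference d = -13.
Next term = -33 + -13 = -46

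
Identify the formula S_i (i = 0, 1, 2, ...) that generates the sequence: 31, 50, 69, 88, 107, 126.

Check differences: 50 - 31 = 19
69 - 50 = 19
Common difference d = 19.
First term a = 31.
Formula: S_i = 31 + 19*i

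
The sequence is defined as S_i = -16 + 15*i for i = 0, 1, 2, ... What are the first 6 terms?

This is an arithmetic sequence.
i=0: S_0 = -16 + 15*0 = -16
i=1: S_1 = -16 + 15*1 = -1
i=2: S_2 = -16 + 15*2 = 14
i=3: S_3 = -16 + 15*3 = 29
i=4: S_4 = -16 + 15*4 = 44
i=5: S_5 = -16 + 15*5 = 59
The first 6 terms are: [-16, -1, 14, 29, 44, 59]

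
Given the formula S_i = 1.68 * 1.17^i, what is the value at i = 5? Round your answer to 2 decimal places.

S_5 = 1.68 * 1.17^5 ≈ 1.68 * 2.1924 ≈ 3.68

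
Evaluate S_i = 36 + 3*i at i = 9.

S_9 = 36 + 3*9 = 36 + 27 = 63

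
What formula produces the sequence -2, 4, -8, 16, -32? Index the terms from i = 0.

Check ratios: 4 / -2 = -2.0
Common ratio r = -2.
First term a = -2.
Formula: S_i = -2 * (-2)^i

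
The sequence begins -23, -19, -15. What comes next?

Differences: -19 - -23 = 4
This is an arithmetic sequence with common difference d = 4.
Next term = -15 + 4 = -11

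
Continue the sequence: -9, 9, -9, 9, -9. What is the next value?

Ratios: 9 / -9 = -1.0
This is a geometric sequence with common ratio r = -1.
Next term = -9 * -1 = 9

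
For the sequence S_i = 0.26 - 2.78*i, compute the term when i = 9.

S_9 = 0.26 + -2.78*9 = 0.26 + -25.02 = -24.76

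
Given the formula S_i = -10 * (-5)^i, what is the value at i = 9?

S_9 = -10 * (-5)^9 = -10 * -1953125 = 19531250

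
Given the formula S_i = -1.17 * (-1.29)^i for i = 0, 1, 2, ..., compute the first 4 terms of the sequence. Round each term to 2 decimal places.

This is a geometric sequence.
i=0: S_0 = -1.17 * (-1.29)^0 = -1.17
i=1: S_1 = -1.17 * (-1.29)^1 ≈ 1.51
i=2: S_2 = -1.17 * (-1.29)^2 ≈ -1.95
i=3: S_3 = -1.17 * (-1.29)^3 ≈ 2.51
The first 4 terms are: [-1.17, 1.51, -1.95, 2.51]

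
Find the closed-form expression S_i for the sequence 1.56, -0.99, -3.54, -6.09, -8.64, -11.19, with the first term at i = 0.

Check differences: -0.99 - 1.56 = -2.55
-3.54 - -0.99 = -2.55
Common difference d = -2.55.
First term a = 1.56.
Formula: S_i = 1.56 - 2.55*i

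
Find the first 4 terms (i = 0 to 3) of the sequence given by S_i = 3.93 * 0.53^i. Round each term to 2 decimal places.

This is a geometric sequence.
i=0: S_0 = 3.93 * 0.53^0 = 3.93
i=1: S_1 = 3.93 * 0.53^1 ≈ 2.08
i=2: S_2 = 3.93 * 0.53^2 ≈ 1.1
i=3: S_3 = 3.93 * 0.53^3 ≈ 0.59
The first 4 terms are: [3.93, 2.08, 1.1, 0.59]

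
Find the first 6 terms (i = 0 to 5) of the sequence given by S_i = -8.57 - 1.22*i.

This is an arithmetic sequence.
i=0: S_0 = -8.57 + -1.22*0 = -8.57
i=1: S_1 = -8.57 + -1.22*1 = -9.79
i=2: S_2 = -8.57 + -1.22*2 = -11.01
i=3: S_3 = -8.57 + -1.22*3 = -12.23
i=4: S_4 = -8.57 + -1.22*4 = -13.45
i=5: S_5 = -8.57 + -1.22*5 = -14.67
The first 6 terms are: [-8.57, -9.79, -11.01, -12.23, -13.45, -14.67]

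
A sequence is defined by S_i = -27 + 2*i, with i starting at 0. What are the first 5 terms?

This is an arithmetic sequence.
i=0: S_0 = -27 + 2*0 = -27
i=1: S_1 = -27 + 2*1 = -25
i=2: S_2 = -27 + 2*2 = -23
i=3: S_3 = -27 + 2*3 = -21
i=4: S_4 = -27 + 2*4 = -19
The first 5 terms are: [-27, -25, -23, -21, -19]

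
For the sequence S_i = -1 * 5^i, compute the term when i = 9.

S_9 = -1 * 5^9 = -1 * 1953125 = -1953125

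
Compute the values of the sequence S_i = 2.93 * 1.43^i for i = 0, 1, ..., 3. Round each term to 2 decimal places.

This is a geometric sequence.
i=0: S_0 = 2.93 * 1.43^0 = 2.93
i=1: S_1 = 2.93 * 1.43^1 ≈ 4.19
i=2: S_2 = 2.93 * 1.43^2 ≈ 5.99
i=3: S_3 = 2.93 * 1.43^3 ≈ 8.57
The first 4 terms are: [2.93, 4.19, 5.99, 8.57]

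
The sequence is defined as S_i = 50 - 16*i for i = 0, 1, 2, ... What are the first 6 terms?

This is an arithmetic sequence.
i=0: S_0 = 50 + -16*0 = 50
i=1: S_1 = 50 + -16*1 = 34
i=2: S_2 = 50 + -16*2 = 18
i=3: S_3 = 50 + -16*3 = 2
i=4: S_4 = 50 + -16*4 = -14
i=5: S_5 = 50 + -16*5 = -30
The first 6 terms are: [50, 34, 18, 2, -14, -30]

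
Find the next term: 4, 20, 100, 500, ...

Ratios: 20 / 4 = 5.0
This is a geometric sequence with common ratio r = 5.
Next term = 500 * 5 = 2500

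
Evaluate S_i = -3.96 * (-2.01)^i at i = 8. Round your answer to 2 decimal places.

S_8 = -3.96 * (-2.01)^8 ≈ -3.96 * 266.421 ≈ -1055.03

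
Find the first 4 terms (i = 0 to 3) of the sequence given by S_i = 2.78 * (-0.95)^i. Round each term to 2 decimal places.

This is a geometric sequence.
i=0: S_0 = 2.78 * (-0.95)^0 = 2.78
i=1: S_1 = 2.78 * (-0.95)^1 ≈ -2.64
i=2: S_2 = 2.78 * (-0.95)^2 ≈ 2.51
i=3: S_3 = 2.78 * (-0.95)^3 ≈ -2.38
The first 4 terms are: [2.78, -2.64, 2.51, -2.38]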